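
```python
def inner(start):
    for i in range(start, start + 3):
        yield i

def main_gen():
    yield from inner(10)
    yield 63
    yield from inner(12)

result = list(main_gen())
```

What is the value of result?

Step 1: main_gen() delegates to inner(10):
  yield 10
  yield 11
  yield 12
Step 2: yield 63
Step 3: Delegates to inner(12):
  yield 12
  yield 13
  yield 14
Therefore result = [10, 11, 12, 63, 12, 13, 14].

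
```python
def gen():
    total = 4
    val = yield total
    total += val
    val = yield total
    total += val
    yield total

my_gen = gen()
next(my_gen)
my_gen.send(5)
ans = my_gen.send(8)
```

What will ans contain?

Step 1: next() -> yield total=4.
Step 2: send(5) -> val=5, total = 4+5 = 9, yield 9.
Step 3: send(8) -> val=8, total = 9+8 = 17, yield 17.
Therefore ans = 17.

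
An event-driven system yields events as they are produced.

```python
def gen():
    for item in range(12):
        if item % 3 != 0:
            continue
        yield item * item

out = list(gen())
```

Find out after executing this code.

Step 1: Only yield item**2 when item is divisible by 3:
  item=0: 0 % 3 == 0, yield 0**2 = 0
  item=3: 3 % 3 == 0, yield 3**2 = 9
  item=6: 6 % 3 == 0, yield 6**2 = 36
  item=9: 9 % 3 == 0, yield 9**2 = 81
Therefore out = [0, 9, 36, 81].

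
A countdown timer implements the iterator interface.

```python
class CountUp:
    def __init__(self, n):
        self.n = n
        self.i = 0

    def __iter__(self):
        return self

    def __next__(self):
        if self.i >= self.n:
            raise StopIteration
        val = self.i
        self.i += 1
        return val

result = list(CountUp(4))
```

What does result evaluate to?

Step 1: CountUp(4) creates an iterator counting 0 to 3.
Step 2: list() consumes all values: [0, 1, 2, 3].
Therefore result = [0, 1, 2, 3].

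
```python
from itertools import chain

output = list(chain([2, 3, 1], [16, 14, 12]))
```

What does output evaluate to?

Step 1: chain() concatenates iterables: [2, 3, 1] + [16, 14, 12].
Therefore output = [2, 3, 1, 16, 14, 12].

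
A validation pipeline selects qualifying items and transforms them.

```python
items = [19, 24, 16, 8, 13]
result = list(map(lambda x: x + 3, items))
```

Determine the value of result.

Step 1: Apply lambda x: x + 3 to each element:
  19 -> 22
  24 -> 27
  16 -> 19
  8 -> 11
  13 -> 16
Therefore result = [22, 27, 19, 11, 16].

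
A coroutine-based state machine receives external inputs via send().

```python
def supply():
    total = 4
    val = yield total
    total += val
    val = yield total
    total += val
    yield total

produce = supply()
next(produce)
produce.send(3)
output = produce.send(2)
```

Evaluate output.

Step 1: next() -> yield total=4.
Step 2: send(3) -> val=3, total = 4+3 = 7, yield 7.
Step 3: send(2) -> val=2, total = 7+2 = 9, yield 9.
Therefore output = 9.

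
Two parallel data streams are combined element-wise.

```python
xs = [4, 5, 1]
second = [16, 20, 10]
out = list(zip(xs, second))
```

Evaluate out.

Step 1: zip pairs elements at same index:
  Index 0: (4, 16)
  Index 1: (5, 20)
  Index 2: (1, 10)
Therefore out = [(4, 16), (5, 20), (1, 10)].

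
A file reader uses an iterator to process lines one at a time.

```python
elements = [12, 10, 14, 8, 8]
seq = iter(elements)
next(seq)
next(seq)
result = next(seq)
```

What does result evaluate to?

Step 1: Create iterator over [12, 10, 14, 8, 8].
Step 2: next() consumes 12.
Step 3: next() consumes 10.
Step 4: next() returns 14.
Therefore result = 14.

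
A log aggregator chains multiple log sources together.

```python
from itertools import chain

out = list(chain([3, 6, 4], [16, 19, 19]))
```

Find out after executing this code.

Step 1: chain() concatenates iterables: [3, 6, 4] + [16, 19, 19].
Therefore out = [3, 6, 4, 16, 19, 19].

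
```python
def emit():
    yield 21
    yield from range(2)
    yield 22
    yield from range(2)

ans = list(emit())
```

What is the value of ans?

Step 1: Trace yields in order:
  yield 21
  yield 0
  yield 1
  yield 22
  yield 0
  yield 1
Therefore ans = [21, 0, 1, 22, 0, 1].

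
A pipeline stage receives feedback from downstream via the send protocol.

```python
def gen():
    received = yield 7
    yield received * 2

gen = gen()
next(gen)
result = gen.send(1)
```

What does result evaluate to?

Step 1: next(gen) advances to first yield, producing 7.
Step 2: send(1) resumes, received = 1.
Step 3: yield received * 2 = 1 * 2 = 2.
Therefore result = 2.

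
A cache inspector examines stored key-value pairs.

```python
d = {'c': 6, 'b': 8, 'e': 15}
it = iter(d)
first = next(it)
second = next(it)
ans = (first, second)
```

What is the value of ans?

Step 1: iter(d) iterates over keys: ['c', 'b', 'e'].
Step 2: first = next(it) = 'c', second = next(it) = 'b'.
Therefore ans = ('c', 'b').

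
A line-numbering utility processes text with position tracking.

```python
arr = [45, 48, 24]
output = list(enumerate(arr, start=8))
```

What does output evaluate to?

Step 1: enumerate with start=8:
  (8, 45)
  (9, 48)
  (10, 24)
Therefore output = [(8, 45), (9, 48), (10, 24)].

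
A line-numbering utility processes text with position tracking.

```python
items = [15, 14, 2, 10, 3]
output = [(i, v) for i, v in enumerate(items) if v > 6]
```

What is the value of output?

Step 1: Filter enumerate([15, 14, 2, 10, 3]) keeping v > 6:
  (0, 15): 15 > 6, included
  (1, 14): 14 > 6, included
  (2, 2): 2 <= 6, excluded
  (3, 10): 10 > 6, included
  (4, 3): 3 <= 6, excluded
Therefore output = [(0, 15), (1, 14), (3, 10)].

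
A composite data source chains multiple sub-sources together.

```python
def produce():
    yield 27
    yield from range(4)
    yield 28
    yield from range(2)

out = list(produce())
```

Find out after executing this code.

Step 1: Trace yields in order:
  yield 27
  yield 0
  yield 1
  yield 2
  yield 3
  yield 28
  yield 0
  yield 1
Therefore out = [27, 0, 1, 2, 3, 28, 0, 1].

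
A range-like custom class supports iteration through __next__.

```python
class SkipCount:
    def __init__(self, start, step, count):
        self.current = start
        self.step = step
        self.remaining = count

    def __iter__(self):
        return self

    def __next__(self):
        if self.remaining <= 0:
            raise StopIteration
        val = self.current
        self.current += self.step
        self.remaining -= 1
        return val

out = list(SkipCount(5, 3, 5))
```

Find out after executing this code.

Step 1: SkipCount starts at 5, increments by 3, for 5 steps:
  Yield 5, then current += 3
  Yield 8, then current += 3
  Yield 11, then current += 3
  Yield 14, then current += 3
  Yield 17, then current += 3
Therefore out = [5, 8, 11, 14, 17].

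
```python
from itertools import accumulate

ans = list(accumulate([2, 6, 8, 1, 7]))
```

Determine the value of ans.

Step 1: accumulate computes running sums:
  + 2 = 2
  + 6 = 8
  + 8 = 16
  + 1 = 17
  + 7 = 24
Therefore ans = [2, 8, 16, 17, 24].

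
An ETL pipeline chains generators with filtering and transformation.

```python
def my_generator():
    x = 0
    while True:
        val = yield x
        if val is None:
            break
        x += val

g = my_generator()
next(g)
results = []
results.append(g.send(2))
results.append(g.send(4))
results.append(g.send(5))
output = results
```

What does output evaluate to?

Step 1: next(g) -> yield 0.
Step 2: send(2) -> x = 2, yield 2.
Step 3: send(4) -> x = 6, yield 6.
Step 4: send(5) -> x = 11, yield 11.
Therefore output = [2, 6, 11].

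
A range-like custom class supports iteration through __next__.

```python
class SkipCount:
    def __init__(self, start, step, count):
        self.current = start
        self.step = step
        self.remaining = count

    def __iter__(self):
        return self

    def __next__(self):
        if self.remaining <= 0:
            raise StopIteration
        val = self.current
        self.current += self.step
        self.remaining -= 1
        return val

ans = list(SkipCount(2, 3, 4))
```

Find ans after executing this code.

Step 1: SkipCount starts at 2, increments by 3, for 4 steps:
  Yield 2, then current += 3
  Yield 5, then current += 3
  Yield 8, then current += 3
  Yield 11, then current += 3
Therefore ans = [2, 5, 8, 11].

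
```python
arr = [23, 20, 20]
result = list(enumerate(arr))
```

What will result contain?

Step 1: enumerate pairs each element with its index:
  (0, 23)
  (1, 20)
  (2, 20)
Therefore result = [(0, 23), (1, 20), (2, 20)].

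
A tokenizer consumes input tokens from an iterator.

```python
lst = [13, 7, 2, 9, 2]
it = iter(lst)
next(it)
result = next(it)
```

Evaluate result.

Step 1: Create iterator over [13, 7, 2, 9, 2].
Step 2: next() consumes 13.
Step 3: next() returns 7.
Therefore result = 7.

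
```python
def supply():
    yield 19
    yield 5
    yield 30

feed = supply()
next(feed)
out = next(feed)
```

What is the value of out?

Step 1: supply() creates a generator.
Step 2: next(feed) yields 19 (consumed and discarded).
Step 3: next(feed) yields 5, assigned to out.
Therefore out = 5.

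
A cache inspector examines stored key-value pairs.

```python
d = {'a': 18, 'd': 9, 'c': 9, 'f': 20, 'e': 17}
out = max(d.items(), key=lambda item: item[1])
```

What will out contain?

Step 1: Find item with maximum value:
  ('a', 18)
  ('d', 9)
  ('c', 9)
  ('f', 20)
  ('e', 17)
Step 2: Maximum value is 20 at key 'f'.
Therefore out = ('f', 20).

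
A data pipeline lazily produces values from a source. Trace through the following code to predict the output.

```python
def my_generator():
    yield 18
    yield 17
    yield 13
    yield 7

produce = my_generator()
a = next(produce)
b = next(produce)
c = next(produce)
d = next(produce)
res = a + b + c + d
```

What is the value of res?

Step 1: Create generator and consume all values:
  a = next(produce) = 18
  b = next(produce) = 17
  c = next(produce) = 13
  d = next(produce) = 7
Step 2: res = 18 + 17 + 13 + 7 = 55.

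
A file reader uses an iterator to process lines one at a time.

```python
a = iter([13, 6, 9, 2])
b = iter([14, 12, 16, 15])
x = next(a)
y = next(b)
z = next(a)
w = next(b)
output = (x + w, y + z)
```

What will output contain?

Step 1: a iterates [13, 6, 9, 2], b iterates [14, 12, 16, 15].
Step 2: x = next(a) = 13, y = next(b) = 14.
Step 3: z = next(a) = 6, w = next(b) = 12.
Step 4: output = (13 + 12, 14 + 6) = (25, 20).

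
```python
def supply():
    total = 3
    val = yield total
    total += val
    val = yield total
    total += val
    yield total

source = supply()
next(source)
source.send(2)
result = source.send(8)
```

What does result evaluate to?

Step 1: next() -> yield total=3.
Step 2: send(2) -> val=2, total = 3+2 = 5, yield 5.
Step 3: send(8) -> val=8, total = 5+8 = 13, yield 13.
Therefore result = 13.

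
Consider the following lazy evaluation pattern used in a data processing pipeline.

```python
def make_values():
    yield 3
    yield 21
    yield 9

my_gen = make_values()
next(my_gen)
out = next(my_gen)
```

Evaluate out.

Step 1: make_values() creates a generator.
Step 2: next(my_gen) yields 3 (consumed and discarded).
Step 3: next(my_gen) yields 21, assigned to out.
Therefore out = 21.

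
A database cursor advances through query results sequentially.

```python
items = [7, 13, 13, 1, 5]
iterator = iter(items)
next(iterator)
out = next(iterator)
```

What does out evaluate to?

Step 1: Create iterator over [7, 13, 13, 1, 5].
Step 2: next() consumes 7.
Step 3: next() returns 13.
Therefore out = 13.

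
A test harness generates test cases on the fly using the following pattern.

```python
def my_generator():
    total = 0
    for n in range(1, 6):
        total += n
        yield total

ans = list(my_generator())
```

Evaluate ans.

Step 1: Generator accumulates running sum:
  n=1: total = 1, yield 1
  n=2: total = 3, yield 3
  n=3: total = 6, yield 6
  n=4: total = 10, yield 10
  n=5: total = 15, yield 15
Therefore ans = [1, 3, 6, 10, 15].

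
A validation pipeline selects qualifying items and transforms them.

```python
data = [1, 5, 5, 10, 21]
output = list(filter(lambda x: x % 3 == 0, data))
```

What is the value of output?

Step 1: Filter elements divisible by 3:
  1 % 3 = 1: removed
  5 % 3 = 2: removed
  5 % 3 = 2: removed
  10 % 3 = 1: removed
  21 % 3 = 0: kept
Therefore output = [21].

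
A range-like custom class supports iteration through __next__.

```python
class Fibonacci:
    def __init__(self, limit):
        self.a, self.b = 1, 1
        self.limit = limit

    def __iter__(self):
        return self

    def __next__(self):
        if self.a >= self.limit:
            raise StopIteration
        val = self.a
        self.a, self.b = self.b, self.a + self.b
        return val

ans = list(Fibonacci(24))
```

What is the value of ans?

Step 1: Fibonacci-like sequence (a=1, b=1) until >= 24:
  Yield 1, then a,b = 1,2
  Yield 1, then a,b = 2,3
  Yield 2, then a,b = 3,5
  Yield 3, then a,b = 5,8
  Yield 5, then a,b = 8,13
  Yield 8, then a,b = 13,21
  Yield 13, then a,b = 21,34
  Yield 21, then a,b = 34,55
Step 2: 34 >= 24, stop.
Therefore ans = [1, 1, 2, 3, 5, 8, 13, 21].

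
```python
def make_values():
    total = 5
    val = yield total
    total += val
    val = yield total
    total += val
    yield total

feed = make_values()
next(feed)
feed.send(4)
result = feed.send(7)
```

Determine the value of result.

Step 1: next() -> yield total=5.
Step 2: send(4) -> val=4, total = 5+4 = 9, yield 9.
Step 3: send(7) -> val=7, total = 9+7 = 16, yield 16.
Therefore result = 16.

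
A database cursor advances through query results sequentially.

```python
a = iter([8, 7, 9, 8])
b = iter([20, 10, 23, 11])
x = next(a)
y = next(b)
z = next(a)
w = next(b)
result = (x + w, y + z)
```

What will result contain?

Step 1: a iterates [8, 7, 9, 8], b iterates [20, 10, 23, 11].
Step 2: x = next(a) = 8, y = next(b) = 20.
Step 3: z = next(a) = 7, w = next(b) = 10.
Step 4: result = (8 + 10, 20 + 7) = (18, 27).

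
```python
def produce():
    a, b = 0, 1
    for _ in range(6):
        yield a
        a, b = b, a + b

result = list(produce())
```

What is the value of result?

Step 1: Fibonacci-like sequence starting with a=0, b=1:
  Iteration 1: yield a=0, then a,b = 1,1
  Iteration 2: yield a=1, then a,b = 1,2
  Iteration 3: yield a=1, then a,b = 2,3
  Iteration 4: yield a=2, then a,b = 3,5
  Iteration 5: yield a=3, then a,b = 5,8
  Iteration 6: yield a=5, then a,b = 8,13
Therefore result = [0, 1, 1, 2, 3, 5].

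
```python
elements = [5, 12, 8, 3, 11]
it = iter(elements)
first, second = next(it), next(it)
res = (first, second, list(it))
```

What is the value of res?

Step 1: Create iterator over [5, 12, 8, 3, 11].
Step 2: first = 5, second = 12.
Step 3: Remaining elements: [8, 3, 11].
Therefore res = (5, 12, [8, 3, 11]).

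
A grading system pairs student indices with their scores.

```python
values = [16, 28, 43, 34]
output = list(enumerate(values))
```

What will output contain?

Step 1: enumerate pairs each element with its index:
  (0, 16)
  (1, 28)
  (2, 43)
  (3, 34)
Therefore output = [(0, 16), (1, 28), (2, 43), (3, 34)].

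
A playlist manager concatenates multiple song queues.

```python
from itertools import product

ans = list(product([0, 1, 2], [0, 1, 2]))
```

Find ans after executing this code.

Step 1: product([0, 1, 2], [0, 1, 2]) gives all pairs:
  (0, 0)
  (0, 1)
  (0, 2)
  (1, 0)
  (1, 1)
  (1, 2)
  (2, 0)
  (2, 1)
  (2, 2)
Therefore ans = [(0, 0), (0, 1), (0, 2), (1, 0), (1, 1), (1, 2), (2, 0), (2, 1), (2, 2)].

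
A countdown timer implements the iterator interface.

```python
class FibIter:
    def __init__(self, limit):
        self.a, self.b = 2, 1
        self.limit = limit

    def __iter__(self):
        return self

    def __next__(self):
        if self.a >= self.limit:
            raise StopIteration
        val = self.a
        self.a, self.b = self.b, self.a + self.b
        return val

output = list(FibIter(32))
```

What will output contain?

Step 1: Fibonacci-like sequence (a=2, b=1) until >= 32:
  Yield 2, then a,b = 1,3
  Yield 1, then a,b = 3,4
  Yield 3, then a,b = 4,7
  Yield 4, then a,b = 7,11
  Yield 7, then a,b = 11,18
  Yield 11, then a,b = 18,29
  Yield 18, then a,b = 29,47
  Yield 29, then a,b = 47,76
Step 2: 47 >= 32, stop.
Therefore output = [2, 1, 3, 4, 7, 11, 18, 29].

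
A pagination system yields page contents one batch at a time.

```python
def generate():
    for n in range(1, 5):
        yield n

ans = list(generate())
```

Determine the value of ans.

Step 1: The generator yields each value from range(1, 5).
Step 2: list() consumes all yields: [1, 2, 3, 4].
Therefore ans = [1, 2, 3, 4].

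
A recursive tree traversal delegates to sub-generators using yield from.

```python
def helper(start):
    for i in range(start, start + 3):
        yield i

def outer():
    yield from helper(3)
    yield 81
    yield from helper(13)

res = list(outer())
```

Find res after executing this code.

Step 1: outer() delegates to helper(3):
  yield 3
  yield 4
  yield 5
Step 2: yield 81
Step 3: Delegates to helper(13):
  yield 13
  yield 14
  yield 15
Therefore res = [3, 4, 5, 81, 13, 14, 15].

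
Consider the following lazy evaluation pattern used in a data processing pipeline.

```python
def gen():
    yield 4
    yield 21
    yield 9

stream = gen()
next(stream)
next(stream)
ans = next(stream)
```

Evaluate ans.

Step 1: gen() creates a generator.
Step 2: next(stream) yields 4 (consumed and discarded).
Step 3: next(stream) yields 21 (consumed and discarded).
Step 4: next(stream) yields 9, assigned to ans.
Therefore ans = 9.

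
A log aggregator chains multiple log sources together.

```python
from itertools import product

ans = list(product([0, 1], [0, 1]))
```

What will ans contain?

Step 1: product([0, 1], [0, 1]) gives all pairs:
  (0, 0)
  (0, 1)
  (1, 0)
  (1, 1)
Therefore ans = [(0, 0), (0, 1), (1, 0), (1, 1)].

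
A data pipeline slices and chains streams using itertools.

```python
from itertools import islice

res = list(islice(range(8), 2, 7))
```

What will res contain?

Step 1: islice(range(8), 2, 7) takes elements at indices [2, 7).
Step 2: Elements: [2, 3, 4, 5, 6].
Therefore res = [2, 3, 4, 5, 6].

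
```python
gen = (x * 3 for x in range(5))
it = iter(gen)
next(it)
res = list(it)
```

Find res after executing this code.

Step 1: Generator produces [0, 3, 6, 9, 12].
Step 2: next(it) consumes first element (0).
Step 3: list(it) collects remaining: [3, 6, 9, 12].
Therefore res = [3, 6, 9, 12].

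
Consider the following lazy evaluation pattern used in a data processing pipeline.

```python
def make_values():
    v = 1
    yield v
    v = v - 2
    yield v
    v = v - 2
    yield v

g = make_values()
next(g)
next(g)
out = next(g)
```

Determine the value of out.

Step 1: Trace through generator execution:
  Yield 1: v starts at 1, yield 1
  Yield 2: v = 1 - 2 = -1, yield -1
  Yield 3: v = -1 - 2 = -3, yield -3
Step 2: First next() gets 1, second next() gets the second value, third next() yields -3.
Therefore out = -3.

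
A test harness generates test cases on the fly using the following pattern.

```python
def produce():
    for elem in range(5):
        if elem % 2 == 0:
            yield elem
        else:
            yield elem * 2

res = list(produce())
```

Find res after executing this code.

Step 1: For each elem in range(5), yield elem if even, else elem*2:
  elem=0 (even): yield 0
  elem=1 (odd): yield 1*2 = 2
  elem=2 (even): yield 2
  elem=3 (odd): yield 3*2 = 6
  elem=4 (even): yield 4
Therefore res = [0, 2, 2, 6, 4].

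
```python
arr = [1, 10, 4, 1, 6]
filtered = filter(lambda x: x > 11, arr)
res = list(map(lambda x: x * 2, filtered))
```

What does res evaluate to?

Step 1: Filter arr for elements > 11:
  1: removed
  10: removed
  4: removed
  1: removed
  6: removed
Step 2: Map x * 2 on filtered []:
Therefore res = [].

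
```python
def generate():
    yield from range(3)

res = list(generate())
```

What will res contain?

Step 1: yield from delegates to the iterable, yielding each element.
Step 2: Collected values: [0, 1, 2].
Therefore res = [0, 1, 2].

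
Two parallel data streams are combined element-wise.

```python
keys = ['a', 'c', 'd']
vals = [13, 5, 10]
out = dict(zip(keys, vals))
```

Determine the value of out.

Step 1: zip pairs keys with values:
  'a' -> 13
  'c' -> 5
  'd' -> 10
Therefore out = {'a': 13, 'c': 5, 'd': 10}.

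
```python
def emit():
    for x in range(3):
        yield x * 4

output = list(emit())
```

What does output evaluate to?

Step 1: For each x in range(3), yield x * 4:
  x=0: yield 0 * 4 = 0
  x=1: yield 1 * 4 = 4
  x=2: yield 2 * 4 = 8
Therefore output = [0, 4, 8].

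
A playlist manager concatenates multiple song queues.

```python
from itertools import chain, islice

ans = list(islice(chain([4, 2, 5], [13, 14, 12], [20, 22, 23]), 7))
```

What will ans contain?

Step 1: chain([4, 2, 5], [13, 14, 12], [20, 22, 23]) = [4, 2, 5, 13, 14, 12, 20, 22, 23].
Step 2: islice takes first 7 elements: [4, 2, 5, 13, 14, 12, 20].
Therefore ans = [4, 2, 5, 13, 14, 12, 20].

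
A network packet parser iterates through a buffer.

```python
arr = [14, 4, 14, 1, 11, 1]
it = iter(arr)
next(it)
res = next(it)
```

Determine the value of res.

Step 1: Create iterator over [14, 4, 14, 1, 11, 1].
Step 2: next() consumes 14.
Step 3: next() returns 4.
Therefore res = 4.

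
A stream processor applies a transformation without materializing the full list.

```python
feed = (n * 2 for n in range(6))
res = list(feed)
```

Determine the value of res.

Step 1: For each n in range(6), compute n*2:
  n=0: 0*2 = 0
  n=1: 1*2 = 2
  n=2: 2*2 = 4
  n=3: 3*2 = 6
  n=4: 4*2 = 8
  n=5: 5*2 = 10
Therefore res = [0, 2, 4, 6, 8, 10].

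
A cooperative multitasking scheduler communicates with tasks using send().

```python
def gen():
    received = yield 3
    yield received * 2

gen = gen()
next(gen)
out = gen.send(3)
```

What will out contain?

Step 1: next(gen) advances to first yield, producing 3.
Step 2: send(3) resumes, received = 3.
Step 3: yield received * 2 = 3 * 2 = 6.
Therefore out = 6.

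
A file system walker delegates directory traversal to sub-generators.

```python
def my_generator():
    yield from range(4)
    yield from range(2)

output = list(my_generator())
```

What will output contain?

Step 1: Trace yields in order:
  yield 0
  yield 1
  yield 2
  yield 3
  yield 0
  yield 1
Therefore output = [0, 1, 2, 3, 0, 1].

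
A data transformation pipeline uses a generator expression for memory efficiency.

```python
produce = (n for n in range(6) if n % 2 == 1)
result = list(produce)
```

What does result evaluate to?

Step 1: Filter range(6) keeping only odd values:
  n=0: even, excluded
  n=1: odd, included
  n=2: even, excluded
  n=3: odd, included
  n=4: even, excluded
  n=5: odd, included
Therefore result = [1, 3, 5].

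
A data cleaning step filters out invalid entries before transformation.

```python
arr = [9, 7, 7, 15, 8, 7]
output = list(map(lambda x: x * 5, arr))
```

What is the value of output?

Step 1: Apply lambda x: x * 5 to each element:
  9 -> 45
  7 -> 35
  7 -> 35
  15 -> 75
  8 -> 40
  7 -> 35
Therefore output = [45, 35, 35, 75, 40, 35].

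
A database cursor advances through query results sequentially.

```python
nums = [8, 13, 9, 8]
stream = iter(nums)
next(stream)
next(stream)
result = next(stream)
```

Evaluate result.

Step 1: Create iterator over [8, 13, 9, 8].
Step 2: next() consumes 8.
Step 3: next() consumes 13.
Step 4: next() returns 9.
Therefore result = 9.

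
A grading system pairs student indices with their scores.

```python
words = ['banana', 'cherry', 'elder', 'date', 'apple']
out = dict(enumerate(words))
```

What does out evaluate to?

Step 1: enumerate pairs indices with words:
  0 -> 'banana'
  1 -> 'cherry'
  2 -> 'elder'
  3 -> 'date'
  4 -> 'apple'
Therefore out = {0: 'banana', 1: 'cherry', 2: 'elder', 3: 'date', 4: 'apple'}.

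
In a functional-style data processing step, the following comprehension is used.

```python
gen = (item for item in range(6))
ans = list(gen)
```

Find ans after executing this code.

Step 1: Generator expression iterates range(6): [0, 1, 2, 3, 4, 5].
Step 2: list() collects all values.
Therefore ans = [0, 1, 2, 3, 4, 5].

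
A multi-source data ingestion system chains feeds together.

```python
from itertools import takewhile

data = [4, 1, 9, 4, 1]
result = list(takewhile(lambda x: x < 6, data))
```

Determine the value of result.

Step 1: takewhile stops at first element >= 6:
  4 < 6: take
  1 < 6: take
  9 >= 6: stop
Therefore result = [4, 1].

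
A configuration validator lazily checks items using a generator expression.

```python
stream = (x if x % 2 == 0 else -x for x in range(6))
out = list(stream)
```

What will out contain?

Step 1: For each x in range(6), yield x if even, else -x:
  x=0: even, yield 0
  x=1: odd, yield -1
  x=2: even, yield 2
  x=3: odd, yield -3
  x=4: even, yield 4
  x=5: odd, yield -5
Therefore out = [0, -1, 2, -3, 4, -5].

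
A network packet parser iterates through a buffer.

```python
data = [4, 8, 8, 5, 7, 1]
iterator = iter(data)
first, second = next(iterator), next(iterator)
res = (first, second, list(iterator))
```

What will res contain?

Step 1: Create iterator over [4, 8, 8, 5, 7, 1].
Step 2: first = 4, second = 8.
Step 3: Remaining elements: [8, 5, 7, 1].
Therefore res = (4, 8, [8, 5, 7, 1]).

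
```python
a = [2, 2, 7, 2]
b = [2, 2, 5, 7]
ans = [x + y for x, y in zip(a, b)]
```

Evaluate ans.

Step 1: Add corresponding elements:
  2 + 2 = 4
  2 + 2 = 4
  7 + 5 = 12
  2 + 7 = 9
Therefore ans = [4, 4, 12, 9].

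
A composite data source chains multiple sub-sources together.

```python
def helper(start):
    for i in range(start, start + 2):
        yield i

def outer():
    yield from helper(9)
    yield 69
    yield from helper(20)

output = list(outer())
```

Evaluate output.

Step 1: outer() delegates to helper(9):
  yield 9
  yield 10
Step 2: yield 69
Step 3: Delegates to helper(20):
  yield 20
  yield 21
Therefore output = [9, 10, 69, 20, 21].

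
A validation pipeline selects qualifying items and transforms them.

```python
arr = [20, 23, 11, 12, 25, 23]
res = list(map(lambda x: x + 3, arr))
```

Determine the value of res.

Step 1: Apply lambda x: x + 3 to each element:
  20 -> 23
  23 -> 26
  11 -> 14
  12 -> 15
  25 -> 28
  23 -> 26
Therefore res = [23, 26, 14, 15, 28, 26].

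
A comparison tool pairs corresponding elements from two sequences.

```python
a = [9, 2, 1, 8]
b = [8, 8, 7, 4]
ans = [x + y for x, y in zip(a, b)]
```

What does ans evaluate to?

Step 1: Add corresponding elements:
  9 + 8 = 17
  2 + 8 = 10
  1 + 7 = 8
  8 + 4 = 12
Therefore ans = [17, 10, 8, 12].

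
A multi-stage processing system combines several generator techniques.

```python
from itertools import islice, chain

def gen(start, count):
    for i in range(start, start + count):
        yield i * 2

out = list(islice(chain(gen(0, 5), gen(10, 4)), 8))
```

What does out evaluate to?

Step 1: gen(0, 5) yields [0, 2, 4, 6, 8].
Step 2: gen(10, 4) yields [20, 22, 24, 26].
Step 3: chain concatenates: [0, 2, 4, 6, 8, 20, 22, 24, 26].
Step 4: islice takes first 8: [0, 2, 4, 6, 8, 20, 22, 24].
Therefore out = [0, 2, 4, 6, 8, 20, 22, 24].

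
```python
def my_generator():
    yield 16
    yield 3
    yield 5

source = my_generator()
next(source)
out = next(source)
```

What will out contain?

Step 1: my_generator() creates a generator.
Step 2: next(source) yields 16 (consumed and discarded).
Step 3: next(source) yields 3, assigned to out.
Therefore out = 3.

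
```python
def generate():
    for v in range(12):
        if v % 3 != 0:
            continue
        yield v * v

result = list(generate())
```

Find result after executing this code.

Step 1: Only yield v**2 when v is divisible by 3:
  v=0: 0 % 3 == 0, yield 0**2 = 0
  v=3: 3 % 3 == 0, yield 3**2 = 9
  v=6: 6 % 3 == 0, yield 6**2 = 36
  v=9: 9 % 3 == 0, yield 9**2 = 81
Therefore result = [0, 9, 36, 81].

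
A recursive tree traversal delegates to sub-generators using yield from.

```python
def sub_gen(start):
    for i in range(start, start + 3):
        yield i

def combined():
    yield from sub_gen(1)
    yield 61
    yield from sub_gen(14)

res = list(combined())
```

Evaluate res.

Step 1: combined() delegates to sub_gen(1):
  yield 1
  yield 2
  yield 3
Step 2: yield 61
Step 3: Delegates to sub_gen(14):
  yield 14
  yield 15
  yield 16
Therefore res = [1, 2, 3, 61, 14, 15, 16].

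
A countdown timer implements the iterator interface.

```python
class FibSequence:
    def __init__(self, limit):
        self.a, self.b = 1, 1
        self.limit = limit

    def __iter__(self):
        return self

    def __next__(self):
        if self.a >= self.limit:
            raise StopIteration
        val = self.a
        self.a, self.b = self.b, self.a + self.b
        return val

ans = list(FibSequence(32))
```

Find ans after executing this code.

Step 1: Fibonacci-like sequence (a=1, b=1) until >= 32:
  Yield 1, then a,b = 1,2
  Yield 1, then a,b = 2,3
  Yield 2, then a,b = 3,5
  Yield 3, then a,b = 5,8
  Yield 5, then a,b = 8,13
  Yield 8, then a,b = 13,21
  Yield 13, then a,b = 21,34
  Yield 21, then a,b = 34,55
Step 2: 34 >= 32, stop.
Therefore ans = [1, 1, 2, 3, 5, 8, 13, 21].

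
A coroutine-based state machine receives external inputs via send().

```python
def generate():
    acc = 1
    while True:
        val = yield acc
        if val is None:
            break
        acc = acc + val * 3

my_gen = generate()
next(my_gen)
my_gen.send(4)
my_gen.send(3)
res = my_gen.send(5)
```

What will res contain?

Step 1: next() -> yield acc=1.
Step 2: send(4) -> val=4, acc = 1 + 4*3 = 13, yield 13.
Step 3: send(3) -> val=3, acc = 13 + 3*3 = 22, yield 22.
Step 4: send(5) -> val=5, acc = 22 + 5*3 = 37, yield 37.
Therefore res = 37.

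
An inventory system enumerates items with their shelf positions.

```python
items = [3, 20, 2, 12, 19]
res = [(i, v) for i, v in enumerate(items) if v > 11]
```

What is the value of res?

Step 1: Filter enumerate([3, 20, 2, 12, 19]) keeping v > 11:
  (0, 3): 3 <= 11, excluded
  (1, 20): 20 > 11, included
  (2, 2): 2 <= 11, excluded
  (3, 12): 12 > 11, included
  (4, 19): 19 > 11, included
Therefore res = [(1, 20), (3, 12), (4, 19)].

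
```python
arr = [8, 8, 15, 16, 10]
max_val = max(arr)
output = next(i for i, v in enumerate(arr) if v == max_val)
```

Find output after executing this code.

Step 1: max([8, 8, 15, 16, 10]) = 16.
Step 2: Find first index where value == 16:
  Index 0: 8 != 16
  Index 1: 8 != 16
  Index 2: 15 != 16
  Index 3: 16 == 16, found!
Therefore output = 3.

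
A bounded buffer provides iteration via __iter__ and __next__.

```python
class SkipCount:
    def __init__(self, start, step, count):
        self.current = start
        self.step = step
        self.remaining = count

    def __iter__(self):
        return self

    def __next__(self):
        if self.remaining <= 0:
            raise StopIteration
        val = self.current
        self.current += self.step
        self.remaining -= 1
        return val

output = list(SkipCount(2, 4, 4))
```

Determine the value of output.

Step 1: SkipCount starts at 2, increments by 4, for 4 steps:
  Yield 2, then current += 4
  Yield 6, then current += 4
  Yield 10, then current += 4
  Yield 14, then current += 4
Therefore output = [2, 6, 10, 14].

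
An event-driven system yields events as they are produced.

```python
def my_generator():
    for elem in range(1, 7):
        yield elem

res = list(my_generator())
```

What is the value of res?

Step 1: The generator yields each value from range(1, 7).
Step 2: list() consumes all yields: [1, 2, 3, 4, 5, 6].
Therefore res = [1, 2, 3, 4, 5, 6].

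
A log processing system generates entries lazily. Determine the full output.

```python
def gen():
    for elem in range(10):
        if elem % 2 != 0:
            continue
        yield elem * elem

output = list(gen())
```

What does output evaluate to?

Step 1: Only yield elem**2 when elem is divisible by 2:
  elem=0: 0 % 2 == 0, yield 0**2 = 0
  elem=2: 2 % 2 == 0, yield 2**2 = 4
  elem=4: 4 % 2 == 0, yield 4**2 = 16
  elem=6: 6 % 2 == 0, yield 6**2 = 36
  elem=8: 8 % 2 == 0, yield 8**2 = 64
Therefore output = [0, 4, 16, 36, 64].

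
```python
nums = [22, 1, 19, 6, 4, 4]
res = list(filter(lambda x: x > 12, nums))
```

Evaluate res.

Step 1: Filter elements > 12:
  22: kept
  1: removed
  19: kept
  6: removed
  4: removed
  4: removed
Therefore res = [22, 19].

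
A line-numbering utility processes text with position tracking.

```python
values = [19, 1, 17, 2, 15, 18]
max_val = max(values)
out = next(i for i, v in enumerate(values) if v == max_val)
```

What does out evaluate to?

Step 1: max([19, 1, 17, 2, 15, 18]) = 19.
Step 2: Find first index where value == 19:
  Index 0: 19 == 19, found!
Therefore out = 0.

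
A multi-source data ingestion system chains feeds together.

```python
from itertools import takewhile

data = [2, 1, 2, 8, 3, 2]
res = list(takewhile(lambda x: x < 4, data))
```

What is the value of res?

Step 1: takewhile stops at first element >= 4:
  2 < 4: take
  1 < 4: take
  2 < 4: take
  8 >= 4: stop
Therefore res = [2, 1, 2].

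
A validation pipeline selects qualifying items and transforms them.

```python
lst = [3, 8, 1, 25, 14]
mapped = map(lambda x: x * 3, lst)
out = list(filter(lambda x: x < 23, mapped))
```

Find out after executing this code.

Step 1: Map x * 3:
  3 -> 9
  8 -> 24
  1 -> 3
  25 -> 75
  14 -> 42
Step 2: Filter for < 23:
  9: kept
  24: removed
  3: kept
  75: removed
  42: removed
Therefore out = [9, 3].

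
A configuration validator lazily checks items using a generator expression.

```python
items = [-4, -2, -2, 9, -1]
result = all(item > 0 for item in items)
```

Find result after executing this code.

Step 1: Check item > 0 for each element in [-4, -2, -2, 9, -1]:
  -4 > 0: False
  -2 > 0: False
  -2 > 0: False
  9 > 0: True
  -1 > 0: False
Step 2: all() returns False.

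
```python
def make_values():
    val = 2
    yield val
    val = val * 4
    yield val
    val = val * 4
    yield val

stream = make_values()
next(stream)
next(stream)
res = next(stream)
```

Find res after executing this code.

Step 1: Trace through generator execution:
  Yield 1: val starts at 2, yield 2
  Yield 2: val = 2 * 4 = 8, yield 8
  Yield 3: val = 8 * 4 = 32, yield 32
Step 2: First next() gets 2, second next() gets the second value, third next() yields 32.
Therefore res = 32.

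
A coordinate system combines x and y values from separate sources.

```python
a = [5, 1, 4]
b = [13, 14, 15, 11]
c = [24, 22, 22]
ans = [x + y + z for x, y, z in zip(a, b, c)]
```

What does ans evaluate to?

Step 1: zip three lists (truncates to shortest, len=3):
  5 + 13 + 24 = 42
  1 + 14 + 22 = 37
  4 + 15 + 22 = 41
Therefore ans = [42, 37, 41].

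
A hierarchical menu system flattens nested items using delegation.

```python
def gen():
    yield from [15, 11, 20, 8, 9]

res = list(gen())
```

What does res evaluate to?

Step 1: yield from delegates to the iterable, yielding each element.
Step 2: Collected values: [15, 11, 20, 8, 9].
Therefore res = [15, 11, 20, 8, 9].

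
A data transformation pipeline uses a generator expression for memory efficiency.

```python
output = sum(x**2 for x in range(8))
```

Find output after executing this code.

Step 1: Compute x**2 for each x in range(8):
  x=0: 0**2 = 0
  x=1: 1**2 = 1
  x=2: 2**2 = 4
  x=3: 3**2 = 9
  x=4: 4**2 = 16
  x=5: 5**2 = 25
  x=6: 6**2 = 36
  x=7: 7**2 = 49
Step 2: sum = 0 + 1 + 4 + 9 + 16 + 25 + 36 + 49 = 140.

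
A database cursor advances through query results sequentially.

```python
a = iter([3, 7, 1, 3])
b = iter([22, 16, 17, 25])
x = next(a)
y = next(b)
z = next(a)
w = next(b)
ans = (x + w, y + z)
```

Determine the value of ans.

Step 1: a iterates [3, 7, 1, 3], b iterates [22, 16, 17, 25].
Step 2: x = next(a) = 3, y = next(b) = 22.
Step 3: z = next(a) = 7, w = next(b) = 16.
Step 4: ans = (3 + 16, 22 + 7) = (19, 29).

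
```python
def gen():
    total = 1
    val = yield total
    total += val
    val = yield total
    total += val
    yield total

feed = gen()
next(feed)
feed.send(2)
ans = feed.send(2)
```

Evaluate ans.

Step 1: next() -> yield total=1.
Step 2: send(2) -> val=2, total = 1+2 = 3, yield 3.
Step 3: send(2) -> val=2, total = 3+2 = 5, yield 5.
Therefore ans = 5.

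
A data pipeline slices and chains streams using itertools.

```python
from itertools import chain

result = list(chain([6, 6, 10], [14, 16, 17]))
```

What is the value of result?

Step 1: chain() concatenates iterables: [6, 6, 10] + [14, 16, 17].
Therefore result = [6, 6, 10, 14, 16, 17].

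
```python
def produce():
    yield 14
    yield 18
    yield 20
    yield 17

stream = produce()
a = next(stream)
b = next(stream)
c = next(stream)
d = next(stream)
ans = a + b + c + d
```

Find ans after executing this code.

Step 1: Create generator and consume all values:
  a = next(stream) = 14
  b = next(stream) = 18
  c = next(stream) = 20
  d = next(stream) = 17
Step 2: ans = 14 + 18 + 20 + 17 = 69.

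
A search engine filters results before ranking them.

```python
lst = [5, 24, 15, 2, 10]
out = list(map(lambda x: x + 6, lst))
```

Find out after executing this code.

Step 1: Apply lambda x: x + 6 to each element:
  5 -> 11
  24 -> 30
  15 -> 21
  2 -> 8
  10 -> 16
Therefore out = [11, 30, 21, 8, 16].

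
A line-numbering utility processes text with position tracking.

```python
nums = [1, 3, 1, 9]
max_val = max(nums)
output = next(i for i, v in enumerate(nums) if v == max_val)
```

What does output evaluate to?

Step 1: max([1, 3, 1, 9]) = 9.
Step 2: Find first index where value == 9:
  Index 0: 1 != 9
  Index 1: 3 != 9
  Index 2: 1 != 9
  Index 3: 9 == 9, found!
Therefore output = 3.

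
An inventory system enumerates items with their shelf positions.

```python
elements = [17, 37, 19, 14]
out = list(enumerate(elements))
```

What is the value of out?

Step 1: enumerate pairs each element with its index:
  (0, 17)
  (1, 37)
  (2, 19)
  (3, 14)
Therefore out = [(0, 17), (1, 37), (2, 19), (3, 14)].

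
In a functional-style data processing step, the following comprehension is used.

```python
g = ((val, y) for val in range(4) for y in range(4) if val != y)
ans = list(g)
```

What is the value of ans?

Step 1: Nested generator over range(4) x range(4) where val != y:
  (0, 0): excluded (val == y)
  (0, 1): included
  (0, 2): included
  (0, 3): included
  (1, 0): included
  (1, 1): excluded (val == y)
  (1, 2): included
  (1, 3): included
  (2, 0): included
  (2, 1): included
  (2, 2): excluded (val == y)
  (2, 3): included
  (3, 0): included
  (3, 1): included
  (3, 2): included
  (3, 3): excluded (val == y)
Therefore ans = [(0, 1), (0, 2), (0, 3), (1, 0), (1, 2), (1, 3), (2, 0), (2, 1), (2, 3), (3, 0), (3, 1), (3, 2)].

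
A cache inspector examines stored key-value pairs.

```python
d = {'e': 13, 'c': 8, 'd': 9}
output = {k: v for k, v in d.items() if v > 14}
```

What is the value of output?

Step 1: Filter items where value > 14:
  'e': 13 <= 14: removed
  'c': 8 <= 14: removed
  'd': 9 <= 14: removed
Therefore output = {}.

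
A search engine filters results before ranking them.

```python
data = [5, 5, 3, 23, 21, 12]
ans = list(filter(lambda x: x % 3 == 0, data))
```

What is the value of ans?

Step 1: Filter elements divisible by 3:
  5 % 3 = 2: removed
  5 % 3 = 2: removed
  3 % 3 = 0: kept
  23 % 3 = 2: removed
  21 % 3 = 0: kept
  12 % 3 = 0: kept
Therefore ans = [3, 21, 12].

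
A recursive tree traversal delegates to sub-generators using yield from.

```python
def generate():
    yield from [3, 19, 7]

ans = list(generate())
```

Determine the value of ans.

Step 1: yield from delegates to the iterable, yielding each element.
Step 2: Collected values: [3, 19, 7].
Therefore ans = [3, 19, 7].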